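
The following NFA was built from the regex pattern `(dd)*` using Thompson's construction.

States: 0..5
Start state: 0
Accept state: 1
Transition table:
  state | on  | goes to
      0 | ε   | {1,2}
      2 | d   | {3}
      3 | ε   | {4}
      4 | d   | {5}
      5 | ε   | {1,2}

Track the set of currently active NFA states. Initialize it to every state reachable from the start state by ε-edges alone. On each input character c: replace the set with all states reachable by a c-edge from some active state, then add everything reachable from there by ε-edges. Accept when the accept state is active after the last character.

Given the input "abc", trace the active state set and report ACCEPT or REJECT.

Answer: REJECT

Steps:
S₀ = ε-closure({0}) = {0,1,2}
'a' @ 1: {}  — no active states
rest 'bc' ignored (set empty)
end set {} — state 1 not in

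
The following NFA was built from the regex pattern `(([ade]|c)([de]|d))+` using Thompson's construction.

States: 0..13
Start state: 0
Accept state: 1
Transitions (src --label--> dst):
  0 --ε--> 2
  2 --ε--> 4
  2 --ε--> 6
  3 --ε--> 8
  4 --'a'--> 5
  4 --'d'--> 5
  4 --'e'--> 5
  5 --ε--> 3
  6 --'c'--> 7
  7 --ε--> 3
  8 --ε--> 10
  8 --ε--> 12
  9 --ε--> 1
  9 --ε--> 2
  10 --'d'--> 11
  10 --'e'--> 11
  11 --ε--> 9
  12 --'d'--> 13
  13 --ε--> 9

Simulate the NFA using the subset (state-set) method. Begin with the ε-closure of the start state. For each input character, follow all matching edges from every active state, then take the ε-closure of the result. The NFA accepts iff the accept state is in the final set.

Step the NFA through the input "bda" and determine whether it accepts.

S₀ = ε-closure({0}) = {0,2,4,6}
'b' @ 1: {}  — no active states
rest 'da' ignored (set empty)
final: {}; accept 1 not in set

Answer: REJECT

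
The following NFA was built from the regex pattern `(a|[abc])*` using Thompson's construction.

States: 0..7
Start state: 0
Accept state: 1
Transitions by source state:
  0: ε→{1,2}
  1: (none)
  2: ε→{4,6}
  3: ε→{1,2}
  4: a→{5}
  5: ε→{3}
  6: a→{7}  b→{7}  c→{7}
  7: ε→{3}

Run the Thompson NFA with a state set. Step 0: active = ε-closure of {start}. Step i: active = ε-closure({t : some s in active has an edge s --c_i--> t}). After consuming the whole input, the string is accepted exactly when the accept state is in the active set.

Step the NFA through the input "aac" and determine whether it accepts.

Answer: ACCEPT

Derivation:
start: ε-closure({0}) = {0,1,2,4,6}
'a' @ 1: {1,2,3,4,5,6,7}  ✓accept
'a' @ 2: {1,2,3,4,5,6,7}  ✓accept
'c' @ 3: {1,2,3,4,6,7}  ✓accept
final: {1,2,3,4,6,7}; accept 1 in set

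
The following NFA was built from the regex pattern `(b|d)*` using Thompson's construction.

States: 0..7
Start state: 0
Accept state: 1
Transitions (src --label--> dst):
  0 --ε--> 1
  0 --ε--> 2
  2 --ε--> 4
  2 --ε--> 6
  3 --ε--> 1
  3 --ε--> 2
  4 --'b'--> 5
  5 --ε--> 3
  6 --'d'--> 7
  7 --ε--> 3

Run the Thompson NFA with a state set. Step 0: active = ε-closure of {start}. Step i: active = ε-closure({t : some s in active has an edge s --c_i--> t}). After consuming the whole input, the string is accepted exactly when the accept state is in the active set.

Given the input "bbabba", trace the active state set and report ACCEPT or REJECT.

Answer: REJECT

Trace:
S₀ = ε-closure({0}) = {0,1,2,4,6}
'b' @ 1: {1,2,3,4,5,6}  (accept∈set)
'b' @ 2: {1,2,3,4,5,6}  (accept∈set)
'a' @ 3: {}  — dead — no transitions
rest 'bba' ignored (set empty)
after full input: {}  (accept=1 not in)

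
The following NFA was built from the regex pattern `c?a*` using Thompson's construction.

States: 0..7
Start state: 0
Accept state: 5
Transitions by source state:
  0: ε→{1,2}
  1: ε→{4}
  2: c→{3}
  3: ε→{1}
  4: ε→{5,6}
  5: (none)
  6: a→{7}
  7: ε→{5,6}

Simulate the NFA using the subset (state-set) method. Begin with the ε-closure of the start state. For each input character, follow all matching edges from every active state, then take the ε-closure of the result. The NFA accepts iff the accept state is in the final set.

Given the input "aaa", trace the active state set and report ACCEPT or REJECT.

initial (ε-close {0}): {0,1,2,4,5,6}
'a' @ 1: {5,6,7}  (accept∈set)
'a' @ 2: {5,6,7}  (accept∈set)
'a' @ 3: {5,6,7}  (accept∈set)
end set {5,6,7} — state 5 in

Answer: ACCEPT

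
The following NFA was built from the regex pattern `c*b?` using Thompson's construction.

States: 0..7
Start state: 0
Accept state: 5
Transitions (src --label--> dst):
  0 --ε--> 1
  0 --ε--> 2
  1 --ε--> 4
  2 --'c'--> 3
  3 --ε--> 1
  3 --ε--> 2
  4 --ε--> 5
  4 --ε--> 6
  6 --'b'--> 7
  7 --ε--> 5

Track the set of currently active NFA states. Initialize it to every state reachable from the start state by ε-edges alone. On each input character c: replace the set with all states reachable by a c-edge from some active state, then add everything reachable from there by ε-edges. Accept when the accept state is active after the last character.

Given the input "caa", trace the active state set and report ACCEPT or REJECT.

Answer: REJECT

Trace:
initial (ε-close {0}): {0,1,2,4,5,6}
'c' @ 1: {1,2,3,4,5,6}  [accepting]
'a' @ 2: {}  — dead — no transitions
rest 'a' ignored (set empty)
final: {}; accept 5 not in set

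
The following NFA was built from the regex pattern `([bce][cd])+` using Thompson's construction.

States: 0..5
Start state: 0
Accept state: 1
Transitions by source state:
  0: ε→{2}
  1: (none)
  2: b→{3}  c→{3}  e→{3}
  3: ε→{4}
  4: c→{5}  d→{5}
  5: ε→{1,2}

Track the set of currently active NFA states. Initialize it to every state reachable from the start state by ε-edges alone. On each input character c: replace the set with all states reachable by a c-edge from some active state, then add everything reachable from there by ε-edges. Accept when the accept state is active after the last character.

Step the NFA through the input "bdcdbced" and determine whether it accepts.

initial (ε-close {0}): {0,2}
'b' @ 1: {3,4}
'd' @ 2: {1,2,5}  [accepting]
'c' @ 3: {3,4}
'd' @ 4: {1,2,5}  [accepting]
'b' @ 5: {3,4}
'c' @ 6: {1,2,5}  [accepting]
'e' @ 7: {3,4}
'd' @ 8: {1,2,5}  [accepting]
end set {1,2,5} — state 1 in

Answer: ACCEPT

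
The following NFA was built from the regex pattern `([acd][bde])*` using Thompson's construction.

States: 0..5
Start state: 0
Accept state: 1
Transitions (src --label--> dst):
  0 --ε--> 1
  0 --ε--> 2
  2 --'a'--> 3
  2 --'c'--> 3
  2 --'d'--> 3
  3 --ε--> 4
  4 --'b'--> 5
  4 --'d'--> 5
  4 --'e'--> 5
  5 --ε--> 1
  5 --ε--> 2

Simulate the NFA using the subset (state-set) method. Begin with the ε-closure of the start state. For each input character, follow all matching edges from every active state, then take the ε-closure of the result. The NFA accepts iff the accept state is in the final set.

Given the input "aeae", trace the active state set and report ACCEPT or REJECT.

initial (ε-close {0}): {0,1,2}
'a' @ 1: {3,4}
'e' @ 2: {1,2,5}  (accept∈set)
'a' @ 3: {3,4}
'e' @ 4: {1,2,5}  (accept∈set)
final: {1,2,5}; accept 1 in set

Answer: ACCEPT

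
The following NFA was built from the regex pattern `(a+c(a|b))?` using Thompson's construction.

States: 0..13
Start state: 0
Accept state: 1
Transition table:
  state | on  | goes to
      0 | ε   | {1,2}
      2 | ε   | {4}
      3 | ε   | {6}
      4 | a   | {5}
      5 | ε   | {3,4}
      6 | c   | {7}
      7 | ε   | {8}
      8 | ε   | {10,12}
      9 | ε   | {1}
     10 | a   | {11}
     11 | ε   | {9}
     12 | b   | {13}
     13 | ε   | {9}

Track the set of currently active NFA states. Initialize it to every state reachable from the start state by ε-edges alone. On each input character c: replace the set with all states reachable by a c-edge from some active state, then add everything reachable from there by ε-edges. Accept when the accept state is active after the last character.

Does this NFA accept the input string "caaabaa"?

S₀ = ε-closure({0}) = {0,1,2,4}
'c' @ 1: {}  — dead — no transitions
rest 'aaabaa' ignored (set empty)
after full input: {}  (accept=1 not in)

Answer: REJECT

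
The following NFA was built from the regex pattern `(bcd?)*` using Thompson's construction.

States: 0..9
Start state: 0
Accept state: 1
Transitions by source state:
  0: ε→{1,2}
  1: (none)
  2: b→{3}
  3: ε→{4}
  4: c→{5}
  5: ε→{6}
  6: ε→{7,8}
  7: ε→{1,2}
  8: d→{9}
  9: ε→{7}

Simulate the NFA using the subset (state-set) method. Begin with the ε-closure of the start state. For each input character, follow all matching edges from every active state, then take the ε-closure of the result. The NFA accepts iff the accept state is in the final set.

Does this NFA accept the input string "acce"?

start: ε-closure({0}) = {0,1,2}
'a' @ 1: {}  — no active states
rest 'cce' ignored (set empty)
after full input: {}  (accept=1 not in)

Answer: REJECT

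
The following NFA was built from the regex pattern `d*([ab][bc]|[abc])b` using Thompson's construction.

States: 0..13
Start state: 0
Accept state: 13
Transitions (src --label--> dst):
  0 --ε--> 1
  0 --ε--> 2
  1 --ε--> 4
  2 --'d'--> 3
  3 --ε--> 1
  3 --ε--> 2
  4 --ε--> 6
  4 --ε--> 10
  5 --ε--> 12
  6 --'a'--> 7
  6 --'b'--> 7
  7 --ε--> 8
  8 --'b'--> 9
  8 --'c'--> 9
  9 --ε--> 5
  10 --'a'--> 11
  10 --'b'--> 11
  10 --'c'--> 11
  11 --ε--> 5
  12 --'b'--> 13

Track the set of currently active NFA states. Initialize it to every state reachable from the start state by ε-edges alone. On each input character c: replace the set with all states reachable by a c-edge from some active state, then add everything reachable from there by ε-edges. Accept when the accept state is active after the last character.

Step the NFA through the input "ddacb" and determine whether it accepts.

S₀ = ε-closure({0}) = {0,1,2,4,6,10}
'd' @ 1: {1,2,3,4,6,10}
'd' @ 2: {1,2,3,4,6,10}
'a' @ 3: {5,7,8,11,12}
'c' @ 4: {5,9,12}
'b' @ 5: {13}  [accepting]
final: {13}; accept 13 in set

Answer: ACCEPT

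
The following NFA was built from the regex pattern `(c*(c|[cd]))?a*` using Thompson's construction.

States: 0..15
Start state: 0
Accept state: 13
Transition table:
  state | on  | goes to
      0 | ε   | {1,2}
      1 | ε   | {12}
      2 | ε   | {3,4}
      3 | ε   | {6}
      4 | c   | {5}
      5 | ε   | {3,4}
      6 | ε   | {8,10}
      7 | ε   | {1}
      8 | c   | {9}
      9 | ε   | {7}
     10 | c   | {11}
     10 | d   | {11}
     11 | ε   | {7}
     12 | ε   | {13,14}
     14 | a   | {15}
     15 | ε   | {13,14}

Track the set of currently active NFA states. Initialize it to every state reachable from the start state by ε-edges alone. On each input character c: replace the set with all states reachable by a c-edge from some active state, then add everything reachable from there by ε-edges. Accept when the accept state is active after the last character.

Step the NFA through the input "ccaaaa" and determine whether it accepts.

initial (ε-close {0}): {0,1,2,3,4,6,8,10,12,13,14}
'c' @ 1: {1,3,4,5,6,7,8,9,10,11,12,13,14}  (accept∈set)
'c' @ 2: {1,3,4,5,6,7,8,9,10,11,12,13,14}  (accept∈set)
'a' @ 3: {13,14,15}  (accept∈set)
'a' @ 4: {13,14,15}  (accept∈set)
'a' @ 5: {13,14,15}  (accept∈set)
'a' @ 6: {13,14,15}  (accept∈set)
final: {13,14,15}; accept 13 in set

Answer: ACCEPT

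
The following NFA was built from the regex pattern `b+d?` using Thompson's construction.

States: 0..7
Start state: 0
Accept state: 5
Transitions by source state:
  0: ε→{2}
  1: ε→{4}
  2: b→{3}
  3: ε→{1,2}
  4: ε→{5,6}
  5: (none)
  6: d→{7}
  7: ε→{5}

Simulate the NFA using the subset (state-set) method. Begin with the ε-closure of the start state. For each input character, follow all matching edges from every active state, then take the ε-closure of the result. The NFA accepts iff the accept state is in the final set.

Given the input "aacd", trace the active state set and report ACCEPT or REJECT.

start: ε-closure({0}) = {0,2}
'a' @ 1: {}  — dead — no transitions
rest 'acd' ignored (set empty)
after full input: {}  (accept=5 not in)

Answer: REJECT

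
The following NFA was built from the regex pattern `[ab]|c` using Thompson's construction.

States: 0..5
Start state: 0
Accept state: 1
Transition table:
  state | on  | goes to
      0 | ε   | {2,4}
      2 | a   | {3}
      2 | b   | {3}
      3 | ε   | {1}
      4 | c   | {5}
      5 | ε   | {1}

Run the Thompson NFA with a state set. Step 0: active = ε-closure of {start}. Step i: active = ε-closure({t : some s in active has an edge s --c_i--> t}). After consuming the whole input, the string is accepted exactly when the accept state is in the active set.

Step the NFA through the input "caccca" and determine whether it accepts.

start: ε-closure({0}) = {0,2,4}
'c' @ 1: {1,5}  ✓accept
'a' @ 2: {}  — dead — no transitions
rest 'ccca' ignored (set empty)
final: {}; accept 1 not in set

Answer: REJECT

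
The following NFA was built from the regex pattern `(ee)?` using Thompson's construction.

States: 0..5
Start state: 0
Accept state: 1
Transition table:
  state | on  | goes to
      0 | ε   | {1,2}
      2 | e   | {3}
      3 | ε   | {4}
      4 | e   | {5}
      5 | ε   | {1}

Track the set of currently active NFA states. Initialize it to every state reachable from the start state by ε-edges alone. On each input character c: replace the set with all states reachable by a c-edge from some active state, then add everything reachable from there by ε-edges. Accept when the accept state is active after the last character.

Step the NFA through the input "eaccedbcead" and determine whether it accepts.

S₀ = ε-closure({0}) = {0,1,2}
'e' @ 1: {3,4}
'a' @ 2: {}  — state set empty
rest 'ccedbcead' ignored (set empty)
after full input: {}  (accept=1 not in)

Answer: REJECT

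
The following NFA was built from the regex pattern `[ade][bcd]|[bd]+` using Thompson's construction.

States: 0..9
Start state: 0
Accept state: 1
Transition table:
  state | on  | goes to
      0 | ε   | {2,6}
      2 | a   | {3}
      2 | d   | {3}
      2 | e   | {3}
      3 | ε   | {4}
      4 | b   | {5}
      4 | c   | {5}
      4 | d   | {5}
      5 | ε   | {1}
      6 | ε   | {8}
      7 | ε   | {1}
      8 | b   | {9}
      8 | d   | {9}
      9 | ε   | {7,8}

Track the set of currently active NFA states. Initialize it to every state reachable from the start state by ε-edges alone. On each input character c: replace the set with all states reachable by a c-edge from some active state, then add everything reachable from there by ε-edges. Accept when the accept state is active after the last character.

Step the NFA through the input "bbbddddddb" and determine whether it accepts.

initial (ε-close {0}): {0,2,6,8}
'b' @ 1: {1,7,8,9}  [accepting]
'b' @ 2: {1,7,8,9}  [accepting]
'b' @ 3: {1,7,8,9}  [accepting]
'd' @ 4: {1,7,8,9}  [accepting]
'd' @ 5: {1,7,8,9}  [accepting]
'd' @ 6: {1,7,8,9}  [accepting]
'd' @ 7: {1,7,8,9}  [accepting]
'd' @ 8: {1,7,8,9}  [accepting]
'd' @ 9: {1,7,8,9}  [accepting]
'b' @ 10: {1,7,8,9}  [accepting]
after full input: {1,7,8,9}  (accept=1 in)

Answer: ACCEPT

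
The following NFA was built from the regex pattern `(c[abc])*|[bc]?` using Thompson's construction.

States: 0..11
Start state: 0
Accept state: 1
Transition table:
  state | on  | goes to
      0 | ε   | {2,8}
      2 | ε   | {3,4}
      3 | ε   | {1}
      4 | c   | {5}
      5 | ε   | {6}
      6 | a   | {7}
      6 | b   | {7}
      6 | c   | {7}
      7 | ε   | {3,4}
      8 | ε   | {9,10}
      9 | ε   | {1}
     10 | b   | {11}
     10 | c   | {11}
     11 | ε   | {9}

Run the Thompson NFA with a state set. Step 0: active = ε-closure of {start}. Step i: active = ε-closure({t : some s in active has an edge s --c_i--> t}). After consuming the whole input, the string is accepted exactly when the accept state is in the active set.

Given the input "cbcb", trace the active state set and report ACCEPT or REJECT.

Answer: ACCEPT

Trace:
start: ε-closure({0}) = {0,1,2,3,4,8,9,10}
'c' @ 1: {1,5,6,9,11}  [accepting]
'b' @ 2: {1,3,4,7}  [accepting]
'c' @ 3: {5,6}
'b' @ 4: {1,3,4,7}  [accepting]
final: {1,3,4,7}; accept 1 in set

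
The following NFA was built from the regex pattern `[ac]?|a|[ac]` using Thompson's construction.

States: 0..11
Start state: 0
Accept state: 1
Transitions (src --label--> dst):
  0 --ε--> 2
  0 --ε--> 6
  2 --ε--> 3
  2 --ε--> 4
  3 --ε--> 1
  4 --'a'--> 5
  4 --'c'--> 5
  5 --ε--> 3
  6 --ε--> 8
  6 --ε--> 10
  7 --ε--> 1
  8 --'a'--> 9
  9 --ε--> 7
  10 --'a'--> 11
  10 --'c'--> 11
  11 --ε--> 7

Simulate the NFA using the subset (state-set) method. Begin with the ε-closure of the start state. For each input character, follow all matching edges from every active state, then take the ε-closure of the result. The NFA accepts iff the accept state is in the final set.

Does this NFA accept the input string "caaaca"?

initial (ε-close {0}): {0,1,2,3,4,6,8,10}
'c' @ 1: {1,3,5,7,11}  [accepting]
'a' @ 2: {}  — no active states
rest 'aaca' ignored (set empty)
end set {} — state 1 not in

Answer: REJECT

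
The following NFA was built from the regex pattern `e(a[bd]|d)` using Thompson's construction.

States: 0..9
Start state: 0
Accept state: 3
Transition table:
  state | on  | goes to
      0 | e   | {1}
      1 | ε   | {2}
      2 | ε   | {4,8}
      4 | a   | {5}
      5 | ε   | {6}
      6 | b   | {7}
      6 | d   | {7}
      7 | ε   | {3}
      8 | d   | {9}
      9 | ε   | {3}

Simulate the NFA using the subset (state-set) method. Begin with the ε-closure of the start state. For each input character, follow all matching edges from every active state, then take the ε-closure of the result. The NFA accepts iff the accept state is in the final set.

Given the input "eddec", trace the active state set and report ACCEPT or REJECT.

Answer: REJECT

Steps:
initial (ε-close {0}): {0}
'e' @ 1: {1,2,4,8}
'd' @ 2: {3,9}  (accept∈set)
'd' @ 3: {}  — no active states
rest 'ec' ignored (set empty)
end set {} — state 3 not in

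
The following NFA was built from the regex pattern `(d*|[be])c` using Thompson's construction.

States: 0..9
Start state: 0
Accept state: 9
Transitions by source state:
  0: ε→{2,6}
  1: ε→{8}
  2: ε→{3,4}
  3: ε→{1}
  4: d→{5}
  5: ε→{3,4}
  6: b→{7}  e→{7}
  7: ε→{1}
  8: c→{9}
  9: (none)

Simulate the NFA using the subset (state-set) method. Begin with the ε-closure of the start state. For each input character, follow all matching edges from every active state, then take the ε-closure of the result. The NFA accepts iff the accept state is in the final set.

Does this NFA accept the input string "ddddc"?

start: ε-closure({0}) = {0,1,2,3,4,6,8}
'd' @ 1: {1,3,4,5,8}
'd' @ 2: {1,3,4,5,8}
'd' @ 3: {1,3,4,5,8}
'd' @ 4: {1,3,4,5,8}
'c' @ 5: {9}  (accept∈set)
after full input: {9}  (accept=9 in)

Answer: ACCEPT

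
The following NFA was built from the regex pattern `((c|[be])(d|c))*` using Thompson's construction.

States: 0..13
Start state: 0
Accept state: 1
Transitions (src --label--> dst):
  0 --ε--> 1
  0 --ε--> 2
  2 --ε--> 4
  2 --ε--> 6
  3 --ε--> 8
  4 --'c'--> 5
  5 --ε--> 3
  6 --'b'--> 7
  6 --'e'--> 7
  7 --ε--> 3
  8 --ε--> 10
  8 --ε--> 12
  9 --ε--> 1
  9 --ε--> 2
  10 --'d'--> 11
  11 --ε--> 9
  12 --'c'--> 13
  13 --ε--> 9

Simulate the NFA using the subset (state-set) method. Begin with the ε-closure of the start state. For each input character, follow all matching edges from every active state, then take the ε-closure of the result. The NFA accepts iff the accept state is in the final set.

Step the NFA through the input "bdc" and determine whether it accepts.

Answer: REJECT

Derivation:
start: ε-closure({0}) = {0,1,2,4,6}
'b' @ 1: {3,7,8,10,12}
'd' @ 2: {1,2,4,6,9,11}  (accept∈set)
'c' @ 3: {3,5,8,10,12}
final: {3,5,8,10,12}; accept 1 not in set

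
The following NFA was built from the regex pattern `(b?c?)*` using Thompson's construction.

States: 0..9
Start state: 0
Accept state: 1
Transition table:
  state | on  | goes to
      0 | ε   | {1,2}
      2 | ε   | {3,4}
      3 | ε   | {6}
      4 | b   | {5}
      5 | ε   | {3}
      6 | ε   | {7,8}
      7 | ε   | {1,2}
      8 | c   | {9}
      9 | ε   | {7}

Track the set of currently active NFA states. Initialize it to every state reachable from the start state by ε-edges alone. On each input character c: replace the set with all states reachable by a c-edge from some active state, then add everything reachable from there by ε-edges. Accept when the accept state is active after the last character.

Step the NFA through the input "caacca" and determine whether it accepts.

initial (ε-close {0}): {0,1,2,3,4,6,7,8}
'c' @ 1: {1,2,3,4,6,7,8,9}  ✓accept
'a' @ 2: {}  — state set empty
rest 'acca' ignored (set empty)
final: {}; accept 1 not in set

Answer: REJECT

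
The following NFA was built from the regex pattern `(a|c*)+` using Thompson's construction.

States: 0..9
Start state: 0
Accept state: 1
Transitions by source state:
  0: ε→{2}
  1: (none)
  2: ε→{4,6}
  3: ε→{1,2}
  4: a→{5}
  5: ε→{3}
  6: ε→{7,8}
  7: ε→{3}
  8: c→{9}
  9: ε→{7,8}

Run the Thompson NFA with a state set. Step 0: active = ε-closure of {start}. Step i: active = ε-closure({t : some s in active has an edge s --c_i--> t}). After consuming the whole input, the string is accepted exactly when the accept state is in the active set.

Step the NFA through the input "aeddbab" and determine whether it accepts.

Answer: REJECT

Trace:
S₀ = ε-closure({0}) = {0,1,2,3,4,6,7,8}
'a' @ 1: {1,2,3,4,5,6,7,8}  ✓accept
'e' @ 2: {}  — dead — no transitions
rest 'ddbab' ignored (set empty)
end set {} — state 1 not in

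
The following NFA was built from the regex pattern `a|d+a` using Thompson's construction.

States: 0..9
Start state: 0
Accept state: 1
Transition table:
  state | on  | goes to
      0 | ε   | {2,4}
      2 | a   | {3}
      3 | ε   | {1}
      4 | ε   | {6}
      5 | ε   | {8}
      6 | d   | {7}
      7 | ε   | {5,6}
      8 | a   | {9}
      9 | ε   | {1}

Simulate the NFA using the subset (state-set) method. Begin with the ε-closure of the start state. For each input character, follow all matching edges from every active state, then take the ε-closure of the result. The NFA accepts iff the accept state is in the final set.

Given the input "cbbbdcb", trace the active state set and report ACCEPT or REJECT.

start: ε-closure({0}) = {0,2,4,6}
'c' @ 1: {}  — state set empty
rest 'bbbdcb' ignored (set empty)
after full input: {}  (accept=1 not in)

Answer: REJECT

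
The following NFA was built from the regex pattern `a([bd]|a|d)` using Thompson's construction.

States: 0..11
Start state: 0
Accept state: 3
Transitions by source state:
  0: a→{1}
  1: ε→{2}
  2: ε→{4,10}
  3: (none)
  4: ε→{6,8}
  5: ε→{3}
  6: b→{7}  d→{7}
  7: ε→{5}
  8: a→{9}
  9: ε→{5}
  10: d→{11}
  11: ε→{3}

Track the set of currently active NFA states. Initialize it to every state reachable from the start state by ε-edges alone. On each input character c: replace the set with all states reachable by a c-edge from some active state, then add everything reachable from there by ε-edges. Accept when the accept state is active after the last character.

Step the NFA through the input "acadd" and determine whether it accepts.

Answer: REJECT

Derivation:
initial (ε-close {0}): {0}
'a' @ 1: {1,2,4,6,8,10}
'c' @ 2: {}  — no active states
rest 'add' ignored (set empty)
final: {}; accept 3 not in set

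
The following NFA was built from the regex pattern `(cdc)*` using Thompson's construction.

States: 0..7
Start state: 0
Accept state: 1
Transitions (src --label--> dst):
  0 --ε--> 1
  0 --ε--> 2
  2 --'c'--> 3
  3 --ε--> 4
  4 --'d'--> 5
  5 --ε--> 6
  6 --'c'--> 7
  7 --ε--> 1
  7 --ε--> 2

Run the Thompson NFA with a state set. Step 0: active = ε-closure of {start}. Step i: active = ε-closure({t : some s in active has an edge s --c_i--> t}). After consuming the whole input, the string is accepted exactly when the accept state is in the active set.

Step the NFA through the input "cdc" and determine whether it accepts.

S₀ = ε-closure({0}) = {0,1,2}
'c' @ 1: {3,4}
'd' @ 2: {5,6}
'c' @ 3: {1,2,7}  (accept∈set)
end set {1,2,7} — state 1 in

Answer: ACCEPT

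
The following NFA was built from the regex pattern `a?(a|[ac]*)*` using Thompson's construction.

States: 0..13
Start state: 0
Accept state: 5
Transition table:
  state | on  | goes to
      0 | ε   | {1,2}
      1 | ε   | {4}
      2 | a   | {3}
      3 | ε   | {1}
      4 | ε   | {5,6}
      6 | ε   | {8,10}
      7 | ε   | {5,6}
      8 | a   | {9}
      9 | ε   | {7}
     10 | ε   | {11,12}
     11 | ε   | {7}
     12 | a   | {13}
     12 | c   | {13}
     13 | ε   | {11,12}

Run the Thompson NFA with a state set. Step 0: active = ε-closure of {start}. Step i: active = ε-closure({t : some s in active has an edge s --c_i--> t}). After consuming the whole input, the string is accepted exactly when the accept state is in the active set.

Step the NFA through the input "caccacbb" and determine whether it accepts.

S₀ = ε-closure({0}) = {0,1,2,4,5,6,7,8,10,11,12}
'c' @ 1: {5,6,7,8,10,11,12,13}  [accepting]
'a' @ 2: {5,6,7,8,9,10,11,12,13}  [accepting]
'c' @ 3: {5,6,7,8,10,11,12,13}  [accepting]
'c' @ 4: {5,6,7,8,10,11,12,13}  [accepting]
'a' @ 5: {5,6,7,8,9,10,11,12,13}  [accepting]
'c' @ 6: {5,6,7,8,10,11,12,13}  [accepting]
'b' @ 7: {}  — dead — no transitions
rest 'b' ignored (set empty)
final: {}; accept 5 not in set

Answer: REJECT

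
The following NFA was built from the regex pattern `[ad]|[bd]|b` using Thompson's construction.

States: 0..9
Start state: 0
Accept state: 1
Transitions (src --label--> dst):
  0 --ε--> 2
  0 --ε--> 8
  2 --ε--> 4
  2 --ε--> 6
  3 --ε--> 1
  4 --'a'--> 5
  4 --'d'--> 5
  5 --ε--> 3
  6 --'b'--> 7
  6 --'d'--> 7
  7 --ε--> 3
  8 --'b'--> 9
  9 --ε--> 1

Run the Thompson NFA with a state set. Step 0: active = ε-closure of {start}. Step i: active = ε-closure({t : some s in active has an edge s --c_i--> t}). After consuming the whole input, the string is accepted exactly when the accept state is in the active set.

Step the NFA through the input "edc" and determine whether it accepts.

start: ε-closure({0}) = {0,2,4,6,8}
'e' @ 1: {}  — dead — no transitions
rest 'dc' ignored (set empty)
final: {}; accept 1 not in set

Answer: REJECT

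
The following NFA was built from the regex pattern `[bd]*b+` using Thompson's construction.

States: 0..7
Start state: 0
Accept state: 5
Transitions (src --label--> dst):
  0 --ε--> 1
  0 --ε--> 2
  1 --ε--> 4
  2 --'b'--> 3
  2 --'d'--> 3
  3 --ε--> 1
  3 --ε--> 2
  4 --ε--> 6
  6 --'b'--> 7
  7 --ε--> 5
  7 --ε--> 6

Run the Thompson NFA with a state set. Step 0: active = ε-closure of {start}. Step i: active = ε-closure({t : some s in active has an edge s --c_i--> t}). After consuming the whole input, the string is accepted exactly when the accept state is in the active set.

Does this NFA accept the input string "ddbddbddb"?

S₀ = ε-closure({0}) = {0,1,2,4,6}
'd' @ 1: {1,2,3,4,6}
'd' @ 2: {1,2,3,4,6}
'b' @ 3: {1,2,3,4,5,6,7}  [accepting]
'd' @ 4: {1,2,3,4,6}
'd' @ 5: {1,2,3,4,6}
'b' @ 6: {1,2,3,4,5,6,7}  [accepting]
'd' @ 7: {1,2,3,4,6}
'd' @ 8: {1,2,3,4,6}
'b' @ 9: {1,2,3,4,5,6,7}  [accepting]
end set {1,2,3,4,5,6,7} — state 5 in

Answer: ACCEPT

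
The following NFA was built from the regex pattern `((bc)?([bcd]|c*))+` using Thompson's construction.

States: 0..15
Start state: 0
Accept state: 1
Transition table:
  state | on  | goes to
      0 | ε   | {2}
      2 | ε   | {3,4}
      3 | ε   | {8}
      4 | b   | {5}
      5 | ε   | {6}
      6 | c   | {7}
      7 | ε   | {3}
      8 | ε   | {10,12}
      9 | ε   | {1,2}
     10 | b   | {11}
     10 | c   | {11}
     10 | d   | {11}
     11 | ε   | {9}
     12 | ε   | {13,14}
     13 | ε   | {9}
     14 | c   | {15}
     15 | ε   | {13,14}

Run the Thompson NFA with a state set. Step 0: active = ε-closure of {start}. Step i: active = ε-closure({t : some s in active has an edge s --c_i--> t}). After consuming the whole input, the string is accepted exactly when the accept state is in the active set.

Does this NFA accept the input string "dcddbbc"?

Answer: ACCEPT

Trace:
initial (ε-close {0}): {0,1,2,3,4,8,9,10,12,13,14}
'd' @ 1: {1,2,3,4,8,9,10,11,12,13,14}  [accepting]
'c' @ 2: {1,2,3,4,8,9,10,11,12,13,14,15}  [accepting]
'd' @ 3: {1,2,3,4,8,9,10,11,12,13,14}  [accepting]
'd' @ 4: {1,2,3,4,8,9,10,11,12,13,14}  [accepting]
'b' @ 5: {1,2,3,4,5,6,8,9,10,11,12,13,14}  [accepting]
'b' @ 6: {1,2,3,4,5,6,8,9,10,11,12,13,14}  [accepting]
'c' @ 7: {1,2,3,4,7,8,9,10,11,12,13,14,15}  [accepting]
end set {1,2,3,4,7,8,9,10,11,12,13,14,15} — state 1 in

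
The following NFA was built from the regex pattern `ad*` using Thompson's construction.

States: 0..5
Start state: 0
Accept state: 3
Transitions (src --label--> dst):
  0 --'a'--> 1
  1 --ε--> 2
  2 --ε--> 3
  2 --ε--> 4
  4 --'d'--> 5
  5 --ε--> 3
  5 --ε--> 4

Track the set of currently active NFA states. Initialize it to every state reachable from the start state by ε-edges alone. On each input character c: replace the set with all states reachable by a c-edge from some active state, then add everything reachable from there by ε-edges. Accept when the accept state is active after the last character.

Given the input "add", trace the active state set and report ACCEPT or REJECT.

start: ε-closure({0}) = {0}
'a' @ 1: {1,2,3,4}  ✓accept
'd' @ 2: {3,4,5}  ✓accept
'd' @ 3: {3,4,5}  ✓accept
final: {3,4,5}; accept 3 in set

Answer: ACCEPT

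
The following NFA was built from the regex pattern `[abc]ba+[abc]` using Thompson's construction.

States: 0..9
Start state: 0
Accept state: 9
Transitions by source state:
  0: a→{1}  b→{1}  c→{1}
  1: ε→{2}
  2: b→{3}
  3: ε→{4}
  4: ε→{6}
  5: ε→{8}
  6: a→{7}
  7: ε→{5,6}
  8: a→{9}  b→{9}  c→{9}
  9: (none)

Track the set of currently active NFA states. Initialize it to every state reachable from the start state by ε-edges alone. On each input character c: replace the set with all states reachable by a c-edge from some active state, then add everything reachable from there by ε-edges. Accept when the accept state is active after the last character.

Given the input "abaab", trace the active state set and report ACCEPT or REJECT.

Answer: ACCEPT

Steps:
initial (ε-close {0}): {0}
'a' @ 1: {1,2}
'b' @ 2: {3,4,6}
'a' @ 3: {5,6,7,8}
'a' @ 4: {5,6,7,8,9}  [accepting]
'b' @ 5: {9}  [accepting]
final: {9}; accept 9 in set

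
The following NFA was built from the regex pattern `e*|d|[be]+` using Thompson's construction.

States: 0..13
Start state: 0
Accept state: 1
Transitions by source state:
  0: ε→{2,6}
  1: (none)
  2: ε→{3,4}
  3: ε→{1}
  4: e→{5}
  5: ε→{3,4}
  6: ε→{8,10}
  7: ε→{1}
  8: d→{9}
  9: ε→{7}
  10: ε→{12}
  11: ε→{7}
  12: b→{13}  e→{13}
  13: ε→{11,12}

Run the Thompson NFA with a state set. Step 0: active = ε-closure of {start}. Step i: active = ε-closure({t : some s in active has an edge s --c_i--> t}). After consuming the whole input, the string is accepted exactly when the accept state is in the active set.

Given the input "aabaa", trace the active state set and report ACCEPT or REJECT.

Answer: REJECT

Trace:
start: ε-closure({0}) = {0,1,2,3,4,6,8,10,12}
'a' @ 1: {}  — no active states
rest 'abaa' ignored (set empty)
end set {} — state 1 not in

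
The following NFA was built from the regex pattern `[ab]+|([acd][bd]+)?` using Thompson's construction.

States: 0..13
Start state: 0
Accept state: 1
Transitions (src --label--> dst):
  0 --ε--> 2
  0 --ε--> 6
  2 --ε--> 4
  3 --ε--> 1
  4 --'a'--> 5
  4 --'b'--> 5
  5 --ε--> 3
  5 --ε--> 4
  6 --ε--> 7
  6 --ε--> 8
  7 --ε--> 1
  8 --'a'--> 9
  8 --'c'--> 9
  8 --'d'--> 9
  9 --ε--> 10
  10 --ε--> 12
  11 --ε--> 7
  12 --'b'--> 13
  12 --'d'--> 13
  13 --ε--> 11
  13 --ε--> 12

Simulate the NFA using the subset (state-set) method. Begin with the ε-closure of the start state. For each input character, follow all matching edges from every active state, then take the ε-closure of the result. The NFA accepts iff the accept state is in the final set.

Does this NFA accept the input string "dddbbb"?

initial (ε-close {0}): {0,1,2,4,6,7,8}
'd' @ 1: {9,10,12}
'd' @ 2: {1,7,11,12,13}  [accepting]
'd' @ 3: {1,7,11,12,13}  [accepting]
'b' @ 4: {1,7,11,12,13}  [accepting]
'b' @ 5: {1,7,11,12,13}  [accepting]
'b' @ 6: {1,7,11,12,13}  [accepting]
end set {1,7,11,12,13} — state 1 in

Answer: ACCEPT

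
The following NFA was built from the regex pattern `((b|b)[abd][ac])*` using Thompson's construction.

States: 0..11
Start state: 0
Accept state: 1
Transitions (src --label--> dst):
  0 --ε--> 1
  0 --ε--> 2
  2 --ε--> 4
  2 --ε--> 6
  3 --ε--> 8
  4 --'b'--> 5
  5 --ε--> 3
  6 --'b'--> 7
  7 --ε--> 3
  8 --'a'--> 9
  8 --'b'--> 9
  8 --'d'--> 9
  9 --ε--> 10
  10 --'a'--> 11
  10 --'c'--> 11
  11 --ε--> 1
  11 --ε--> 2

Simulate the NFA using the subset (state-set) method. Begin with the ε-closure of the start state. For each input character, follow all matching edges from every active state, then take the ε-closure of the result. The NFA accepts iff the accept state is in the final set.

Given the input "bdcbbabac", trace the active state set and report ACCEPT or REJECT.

initial (ε-close {0}): {0,1,2,4,6}
'b' @ 1: {3,5,7,8}
'd' @ 2: {9,10}
'c' @ 3: {1,2,4,6,11}  ✓accept
'b' @ 4: {3,5,7,8}
'b' @ 5: {9,10}
'a' @ 6: {1,2,4,6,11}  ✓accept
'b' @ 7: {3,5,7,8}
'a' @ 8: {9,10}
'c' @ 9: {1,2,4,6,11}  ✓accept
final: {1,2,4,6,11}; accept 1 in set

Answer: ACCEPT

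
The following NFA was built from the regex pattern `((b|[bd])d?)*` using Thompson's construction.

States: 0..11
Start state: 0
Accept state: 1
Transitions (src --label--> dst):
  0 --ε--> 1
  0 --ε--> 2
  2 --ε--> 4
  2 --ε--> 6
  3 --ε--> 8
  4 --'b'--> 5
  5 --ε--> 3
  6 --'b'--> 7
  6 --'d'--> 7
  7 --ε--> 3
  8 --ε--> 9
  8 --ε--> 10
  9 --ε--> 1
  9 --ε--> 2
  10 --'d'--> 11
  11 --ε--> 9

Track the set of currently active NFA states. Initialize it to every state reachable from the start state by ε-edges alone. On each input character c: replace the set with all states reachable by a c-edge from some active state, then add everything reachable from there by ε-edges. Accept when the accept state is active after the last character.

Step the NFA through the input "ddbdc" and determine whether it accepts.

Answer: REJECT

Derivation:
S₀ = ε-closure({0}) = {0,1,2,4,6}
'd' @ 1: {1,2,3,4,6,7,8,9,10}  ✓accept
'd' @ 2: {1,2,3,4,6,7,8,9,10,11}  ✓accept
'b' @ 3: {1,2,3,4,5,6,7,8,9,10}  ✓accept
'd' @ 4: {1,2,3,4,6,7,8,9,10,11}  ✓accept
'c' @ 5: {}  — dead — no transitions
after full input: {}  (accept=1 not in)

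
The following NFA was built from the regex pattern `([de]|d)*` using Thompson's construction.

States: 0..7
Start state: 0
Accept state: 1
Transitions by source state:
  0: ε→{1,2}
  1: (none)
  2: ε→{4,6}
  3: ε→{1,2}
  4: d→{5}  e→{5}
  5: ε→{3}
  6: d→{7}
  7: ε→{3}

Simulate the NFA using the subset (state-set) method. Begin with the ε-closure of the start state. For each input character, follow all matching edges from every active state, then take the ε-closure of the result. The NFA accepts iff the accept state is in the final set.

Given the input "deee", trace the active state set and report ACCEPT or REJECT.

start: ε-closure({0}) = {0,1,2,4,6}
'd' @ 1: {1,2,3,4,5,6,7}  (accept∈set)
'e' @ 2: {1,2,3,4,5,6}  (accept∈set)
'e' @ 3: {1,2,3,4,5,6}  (accept∈set)
'e' @ 4: {1,2,3,4,5,6}  (accept∈set)
end set {1,2,3,4,5,6} — state 1 in

Answer: ACCEPT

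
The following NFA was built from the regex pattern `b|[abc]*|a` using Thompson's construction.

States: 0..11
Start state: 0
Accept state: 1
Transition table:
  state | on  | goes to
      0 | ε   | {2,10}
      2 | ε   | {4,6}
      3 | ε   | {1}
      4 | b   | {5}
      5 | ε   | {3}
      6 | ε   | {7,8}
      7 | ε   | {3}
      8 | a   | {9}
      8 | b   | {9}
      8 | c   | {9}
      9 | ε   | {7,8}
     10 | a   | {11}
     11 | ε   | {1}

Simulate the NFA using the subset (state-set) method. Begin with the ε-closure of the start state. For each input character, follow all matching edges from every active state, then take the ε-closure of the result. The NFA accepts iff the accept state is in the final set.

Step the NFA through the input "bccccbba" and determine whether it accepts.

Answer: ACCEPT

Derivation:
S₀ = ε-closure({0}) = {0,1,2,3,4,6,7,8,10}
'b' @ 1: {1,3,5,7,8,9}  (accept∈set)
'c' @ 2: {1,3,7,8,9}  (accept∈set)
'c' @ 3: {1,3,7,8,9}  (accept∈set)
'c' @ 4: {1,3,7,8,9}  (accept∈set)
'c' @ 5: {1,3,7,8,9}  (accept∈set)
'b' @ 6: {1,3,7,8,9}  (accept∈set)
'b' @ 7: {1,3,7,8,9}  (accept∈set)
'a' @ 8: {1,3,7,8,9}  (accept∈set)
end set {1,3,7,8,9} — state 1 in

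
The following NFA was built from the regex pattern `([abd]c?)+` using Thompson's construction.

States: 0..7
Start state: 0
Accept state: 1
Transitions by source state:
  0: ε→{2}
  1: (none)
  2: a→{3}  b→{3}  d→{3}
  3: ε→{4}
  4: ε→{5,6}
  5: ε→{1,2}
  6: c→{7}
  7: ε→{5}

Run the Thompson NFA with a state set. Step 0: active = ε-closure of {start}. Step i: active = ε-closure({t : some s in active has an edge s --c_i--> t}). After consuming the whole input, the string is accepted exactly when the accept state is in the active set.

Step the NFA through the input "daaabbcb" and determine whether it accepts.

S₀ = ε-closure({0}) = {0,2}
'd' @ 1: {1,2,3,4,5,6}  (accept∈set)
'a' @ 2: {1,2,3,4,5,6}  (accept∈set)
'a' @ 3: {1,2,3,4,5,6}  (accept∈set)
'a' @ 4: {1,2,3,4,5,6}  (accept∈set)
'b' @ 5: {1,2,3,4,5,6}  (accept∈set)
'b' @ 6: {1,2,3,4,5,6}  (accept∈set)
'c' @ 7: {1,2,5,7}  (accept∈set)
'b' @ 8: {1,2,3,4,5,6}  (accept∈set)
final: {1,2,3,4,5,6}; accept 1 in set

Answer: ACCEPT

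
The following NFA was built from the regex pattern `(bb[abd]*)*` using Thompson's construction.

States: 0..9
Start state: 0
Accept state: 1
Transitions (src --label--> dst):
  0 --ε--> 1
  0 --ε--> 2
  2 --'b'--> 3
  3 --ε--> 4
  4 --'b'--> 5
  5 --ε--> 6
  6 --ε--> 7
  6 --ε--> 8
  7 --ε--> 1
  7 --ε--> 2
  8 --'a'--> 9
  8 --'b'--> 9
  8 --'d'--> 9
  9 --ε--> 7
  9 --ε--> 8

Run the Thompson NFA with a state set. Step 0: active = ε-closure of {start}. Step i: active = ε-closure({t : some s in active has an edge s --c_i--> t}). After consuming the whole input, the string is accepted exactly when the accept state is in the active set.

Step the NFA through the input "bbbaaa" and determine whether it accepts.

S₀ = ε-closure({0}) = {0,1,2}
'b' @ 1: {3,4}
'b' @ 2: {1,2,5,6,7,8}  [accepting]
'b' @ 3: {1,2,3,4,7,8,9}  [accepting]
'a' @ 4: {1,2,7,8,9}  [accepting]
'a' @ 5: {1,2,7,8,9}  [accepting]
'a' @ 6: {1,2,7,8,9}  [accepting]
after full input: {1,2,7,8,9}  (accept=1 in)

Answer: ACCEPT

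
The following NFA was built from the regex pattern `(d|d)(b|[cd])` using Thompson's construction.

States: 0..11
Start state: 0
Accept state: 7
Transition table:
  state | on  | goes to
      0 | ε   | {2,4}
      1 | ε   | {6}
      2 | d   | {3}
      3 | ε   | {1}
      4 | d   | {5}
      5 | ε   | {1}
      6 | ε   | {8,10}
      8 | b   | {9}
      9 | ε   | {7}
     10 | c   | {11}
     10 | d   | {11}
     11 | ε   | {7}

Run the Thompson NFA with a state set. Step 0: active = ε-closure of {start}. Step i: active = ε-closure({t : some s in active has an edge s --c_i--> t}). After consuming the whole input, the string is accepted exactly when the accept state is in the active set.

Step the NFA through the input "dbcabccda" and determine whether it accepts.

Answer: REJECT

Derivation:
initial (ε-close {0}): {0,2,4}
'd' @ 1: {1,3,5,6,8,10}
'b' @ 2: {7,9}  ✓accept
'c' @ 3: {}  — no active states
rest 'abccda' ignored (set empty)
end set {} — state 7 not in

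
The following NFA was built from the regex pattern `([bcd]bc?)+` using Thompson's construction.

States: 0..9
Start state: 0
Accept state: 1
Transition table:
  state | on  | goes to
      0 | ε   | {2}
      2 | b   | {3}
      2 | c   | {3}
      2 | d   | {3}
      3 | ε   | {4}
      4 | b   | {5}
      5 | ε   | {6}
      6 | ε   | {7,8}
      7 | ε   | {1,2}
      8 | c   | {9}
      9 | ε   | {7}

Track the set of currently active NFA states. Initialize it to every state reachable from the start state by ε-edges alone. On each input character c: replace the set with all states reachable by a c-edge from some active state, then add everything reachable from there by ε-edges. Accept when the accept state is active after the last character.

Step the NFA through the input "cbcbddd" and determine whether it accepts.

Answer: REJECT

Trace:
S₀ = ε-closure({0}) = {0,2}
'c' @ 1: {3,4}
'b' @ 2: {1,2,5,6,7,8}  (accept∈set)
'c' @ 3: {1,2,3,4,7,9}  (accept∈set)
'b' @ 4: {1,2,3,4,5,6,7,8}  (accept∈set)
'd' @ 5: {3,4}
'd' @ 6: {}  — state set empty
rest 'd' ignored (set empty)
final: {}; accept 1 not in set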